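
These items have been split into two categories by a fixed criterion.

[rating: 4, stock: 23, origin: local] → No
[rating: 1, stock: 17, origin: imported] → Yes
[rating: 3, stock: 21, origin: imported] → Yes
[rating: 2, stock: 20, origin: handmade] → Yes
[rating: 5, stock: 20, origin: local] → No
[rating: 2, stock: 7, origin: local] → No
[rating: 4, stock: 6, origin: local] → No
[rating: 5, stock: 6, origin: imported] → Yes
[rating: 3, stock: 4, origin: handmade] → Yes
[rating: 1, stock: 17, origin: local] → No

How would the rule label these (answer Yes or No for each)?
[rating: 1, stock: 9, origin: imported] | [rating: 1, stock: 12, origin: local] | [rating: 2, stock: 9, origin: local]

The rule appears to be: origin is not local.
Yes: [rating: 1, stock: 9, origin: imported], since origin is imported.
No: [rating: 1, stock: 12, origin: local], since origin is local.
No: [rating: 2, stock: 9, origin: local], since origin is local.

Yes, No, No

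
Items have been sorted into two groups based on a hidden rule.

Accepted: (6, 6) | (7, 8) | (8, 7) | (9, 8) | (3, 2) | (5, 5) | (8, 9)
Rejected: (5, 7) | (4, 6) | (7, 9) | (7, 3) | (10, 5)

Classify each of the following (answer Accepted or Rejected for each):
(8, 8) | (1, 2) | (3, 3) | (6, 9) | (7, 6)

Accepted, Accepted, Accepted, Rejected, Accepted

The rule appears to be: |first − second| ≤ 1.
(8, 8) — |8−8| = 0, hence Accepted.
(1, 2) — |1−2| = 1, hence Accepted.
(3, 3) — |3−3| = 0, hence Accepted.
(6, 9) — |6−9| = 3, hence Rejected.
(7, 6) — |7−6| = 1, hence Accepted.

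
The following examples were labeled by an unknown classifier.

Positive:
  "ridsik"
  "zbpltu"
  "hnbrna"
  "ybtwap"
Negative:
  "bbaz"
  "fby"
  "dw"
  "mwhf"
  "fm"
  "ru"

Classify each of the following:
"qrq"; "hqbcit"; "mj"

Rule: length 6. This holds for each 'Positive' example and fails for each 'Negative' one.
"qrq": length 3 — does not pass, so Negative. "hqbcit": length 6 — passes, so Positive. "mj": length 2 — does not pass, so Negative.

Negative, Positive, Negative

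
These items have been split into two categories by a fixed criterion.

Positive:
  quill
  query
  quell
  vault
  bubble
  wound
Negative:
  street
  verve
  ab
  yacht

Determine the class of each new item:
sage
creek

The simplest hypothesis consistent with all the labels is: contains 'u'.

Negative, Negative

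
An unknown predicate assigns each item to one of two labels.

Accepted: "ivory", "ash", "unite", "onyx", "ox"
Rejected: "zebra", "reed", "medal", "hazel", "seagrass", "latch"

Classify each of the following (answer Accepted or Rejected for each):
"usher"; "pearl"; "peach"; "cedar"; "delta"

The pattern is that an item is 'Accepted' exactly when: starts with a vowel.
"usher": starts with 'u' — satisfies this, so Accepted.
"pearl": starts with 'p' — does not pass, so Rejected.
"peach": starts with 'p' — does not pass, so Rejected.
"cedar": starts with 'c' — does not pass, so Rejected.
"delta": starts with 'd' — does not pass, so Rejected.

Accepted, Rejected, Rejected, Rejected, Rejected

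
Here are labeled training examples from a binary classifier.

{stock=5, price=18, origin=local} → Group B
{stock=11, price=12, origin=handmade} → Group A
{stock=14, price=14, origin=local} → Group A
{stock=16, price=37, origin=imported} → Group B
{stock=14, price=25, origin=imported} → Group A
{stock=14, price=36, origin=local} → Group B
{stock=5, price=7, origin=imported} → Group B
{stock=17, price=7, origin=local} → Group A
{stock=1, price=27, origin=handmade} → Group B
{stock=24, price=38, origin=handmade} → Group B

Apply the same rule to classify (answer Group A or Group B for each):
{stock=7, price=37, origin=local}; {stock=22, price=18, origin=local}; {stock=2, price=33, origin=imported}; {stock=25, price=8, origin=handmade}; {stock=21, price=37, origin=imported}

The rule appears to be: stock ≥ 11 AND price ≤ 25.
Group B: {stock=7, price=37, origin=local}, since stock = 7, price = 37. Group A: {stock=22, price=18, origin=local}, since stock = 22, price = 18. Group B: {stock=2, price=33, origin=imported}, since stock = 2, price = 33. Group A: {stock=25, price=8, origin=handmade}, since stock = 25, price = 8. Group B: {stock=21, price=37, origin=imported}, since stock = 21, price = 37.

Group B, Group A, Group B, Group A, Group B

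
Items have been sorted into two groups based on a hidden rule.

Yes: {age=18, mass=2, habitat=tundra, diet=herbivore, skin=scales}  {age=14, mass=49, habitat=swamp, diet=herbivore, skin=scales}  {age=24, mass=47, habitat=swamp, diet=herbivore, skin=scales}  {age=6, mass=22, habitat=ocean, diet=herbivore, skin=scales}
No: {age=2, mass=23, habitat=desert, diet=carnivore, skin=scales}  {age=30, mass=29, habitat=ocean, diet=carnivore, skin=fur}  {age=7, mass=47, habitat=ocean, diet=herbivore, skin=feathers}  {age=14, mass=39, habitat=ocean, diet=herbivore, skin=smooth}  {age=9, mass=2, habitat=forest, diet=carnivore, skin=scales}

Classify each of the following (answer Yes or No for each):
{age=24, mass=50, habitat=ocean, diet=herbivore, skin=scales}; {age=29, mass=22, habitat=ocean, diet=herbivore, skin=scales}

The distinguishing property — diet is herbivore AND skin is scales — holds for all the 'Yes' cases and none of the 'No' cases.
{age=24, mass=50, habitat=ocean, diet=herbivore, skin=scales} → diet is herbivore, skin is scales → Yes.
{age=29, mass=22, habitat=ocean, diet=herbivore, skin=scales} → diet is herbivore, skin is scales → Yes.

Yes, Yes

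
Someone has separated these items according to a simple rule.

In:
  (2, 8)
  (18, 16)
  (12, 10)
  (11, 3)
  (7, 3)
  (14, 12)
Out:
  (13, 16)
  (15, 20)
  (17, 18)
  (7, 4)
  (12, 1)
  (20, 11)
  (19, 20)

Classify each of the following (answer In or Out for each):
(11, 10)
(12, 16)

Out, In

Looking at the examples, the only property every 'In' case has and every 'Out' case lacks is: sum is even.
(11, 10): 11+10 = 21 — doesn't qualify, so Out. (12, 16): 12+16 = 28 — meets the rule, so In.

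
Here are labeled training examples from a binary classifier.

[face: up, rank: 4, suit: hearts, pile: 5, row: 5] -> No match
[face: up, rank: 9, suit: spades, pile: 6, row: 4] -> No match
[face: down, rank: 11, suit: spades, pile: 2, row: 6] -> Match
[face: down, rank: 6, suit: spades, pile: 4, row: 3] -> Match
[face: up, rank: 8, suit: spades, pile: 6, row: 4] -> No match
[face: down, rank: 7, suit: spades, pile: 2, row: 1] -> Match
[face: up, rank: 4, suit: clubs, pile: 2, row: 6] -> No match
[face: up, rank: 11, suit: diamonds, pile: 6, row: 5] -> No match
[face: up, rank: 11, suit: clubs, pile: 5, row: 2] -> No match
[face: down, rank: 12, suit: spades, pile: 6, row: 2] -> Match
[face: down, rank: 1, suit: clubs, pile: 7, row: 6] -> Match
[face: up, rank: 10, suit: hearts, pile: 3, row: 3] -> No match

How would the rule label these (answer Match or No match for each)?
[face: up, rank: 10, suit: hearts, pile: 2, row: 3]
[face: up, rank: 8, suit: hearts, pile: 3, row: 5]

No match, No match

The rule appears to be: face is down.
[face: up, rank: 10, suit: hearts, pile: 2, row: 3]: face is up, does not pass → No match. [face: up, rank: 8, suit: hearts, pile: 3, row: 5]: face is up, does not pass → No match.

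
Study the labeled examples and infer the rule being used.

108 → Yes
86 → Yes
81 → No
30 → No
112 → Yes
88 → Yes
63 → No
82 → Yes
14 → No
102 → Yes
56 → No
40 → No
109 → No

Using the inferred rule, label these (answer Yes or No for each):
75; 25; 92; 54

The classifier is using: even AND at least 63.
75: 75 is odd, 75 ≥ 63, fails this test → No. 25: 25 is odd, 25 < 63, fails this test → No. 92: 92 is even, 92 ≥ 63, checks out → Yes. 54: 54 is even, 54 < 63, fails this test → No.

No, No, Yes, No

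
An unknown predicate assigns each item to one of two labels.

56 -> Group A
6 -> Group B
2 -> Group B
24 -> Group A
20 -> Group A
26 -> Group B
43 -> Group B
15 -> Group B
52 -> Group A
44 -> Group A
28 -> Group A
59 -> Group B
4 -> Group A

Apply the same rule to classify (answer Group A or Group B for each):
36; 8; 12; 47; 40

Group A, Group A, Group A, Group B, Group A

All 'Group A' examples share one property — multiple of 4 — and every 'Group B' example lacks it.
36: Group A (36 = 4·9).
8: Group A (8 = 4·2).
12: Group A (12 = 4·3).
47: Group B (47 = 4·11 + 3).
40: Group A (40 = 4·10).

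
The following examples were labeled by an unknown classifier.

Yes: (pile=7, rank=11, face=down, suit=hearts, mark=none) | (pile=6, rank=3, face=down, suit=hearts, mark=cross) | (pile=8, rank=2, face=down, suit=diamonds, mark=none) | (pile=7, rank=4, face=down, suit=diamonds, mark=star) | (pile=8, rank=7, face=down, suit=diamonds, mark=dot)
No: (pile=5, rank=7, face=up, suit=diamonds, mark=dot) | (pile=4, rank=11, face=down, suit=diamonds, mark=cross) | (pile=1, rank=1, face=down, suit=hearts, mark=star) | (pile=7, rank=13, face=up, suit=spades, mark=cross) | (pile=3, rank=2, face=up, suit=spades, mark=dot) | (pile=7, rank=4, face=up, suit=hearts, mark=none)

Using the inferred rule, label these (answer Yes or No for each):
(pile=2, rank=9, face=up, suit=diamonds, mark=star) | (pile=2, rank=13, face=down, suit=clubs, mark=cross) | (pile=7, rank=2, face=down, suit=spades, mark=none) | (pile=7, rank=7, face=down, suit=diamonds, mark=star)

The classifier is using: face is down AND pile ≥ 5.
(pile=2, rank=9, face=up, suit=diamonds, mark=star) → face is up, pile = 2 → No. (pile=2, rank=13, face=down, suit=clubs, mark=cross) → face is down, pile = 2 → No. (pile=7, rank=2, face=down, suit=spades, mark=none) → face is down, pile = 7 → Yes. (pile=7, rank=7, face=down, suit=diamonds, mark=star) → face is down, pile = 7 → Yes.

No, No, Yes, Yes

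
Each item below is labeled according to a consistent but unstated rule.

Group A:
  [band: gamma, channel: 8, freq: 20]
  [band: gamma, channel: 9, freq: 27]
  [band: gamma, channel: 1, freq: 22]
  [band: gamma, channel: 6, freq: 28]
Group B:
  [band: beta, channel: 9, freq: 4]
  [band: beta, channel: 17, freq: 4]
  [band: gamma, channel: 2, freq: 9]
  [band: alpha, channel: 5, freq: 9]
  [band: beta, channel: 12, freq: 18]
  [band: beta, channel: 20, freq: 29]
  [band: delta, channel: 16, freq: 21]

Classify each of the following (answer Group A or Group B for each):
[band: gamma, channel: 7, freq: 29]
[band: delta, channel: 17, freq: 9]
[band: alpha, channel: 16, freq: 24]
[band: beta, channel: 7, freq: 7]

Group A, Group B, Group B, Group B

'Group A' ⟺ band is gamma AND freq ≥ 18.
[band: gamma, channel: 7, freq: 29]: Group A (band is gamma, freq = 29).
[band: delta, channel: 17, freq: 9]: Group B (band is delta, freq = 9).
[band: alpha, channel: 16, freq: 24]: Group B (band is alpha, freq = 24).
[band: beta, channel: 7, freq: 7]: Group B (band is beta, freq = 7).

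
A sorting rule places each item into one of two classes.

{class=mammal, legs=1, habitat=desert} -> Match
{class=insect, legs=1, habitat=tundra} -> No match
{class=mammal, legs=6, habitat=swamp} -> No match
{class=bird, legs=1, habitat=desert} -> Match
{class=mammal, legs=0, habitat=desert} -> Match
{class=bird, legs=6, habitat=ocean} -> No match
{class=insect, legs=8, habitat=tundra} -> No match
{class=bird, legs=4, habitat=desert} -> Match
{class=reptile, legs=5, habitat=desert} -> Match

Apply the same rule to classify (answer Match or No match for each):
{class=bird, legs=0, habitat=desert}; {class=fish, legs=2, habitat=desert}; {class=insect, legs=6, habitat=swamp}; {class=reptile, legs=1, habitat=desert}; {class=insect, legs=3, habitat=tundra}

The classifier is using: habitat is desert.

Match, Match, No match, Match, No match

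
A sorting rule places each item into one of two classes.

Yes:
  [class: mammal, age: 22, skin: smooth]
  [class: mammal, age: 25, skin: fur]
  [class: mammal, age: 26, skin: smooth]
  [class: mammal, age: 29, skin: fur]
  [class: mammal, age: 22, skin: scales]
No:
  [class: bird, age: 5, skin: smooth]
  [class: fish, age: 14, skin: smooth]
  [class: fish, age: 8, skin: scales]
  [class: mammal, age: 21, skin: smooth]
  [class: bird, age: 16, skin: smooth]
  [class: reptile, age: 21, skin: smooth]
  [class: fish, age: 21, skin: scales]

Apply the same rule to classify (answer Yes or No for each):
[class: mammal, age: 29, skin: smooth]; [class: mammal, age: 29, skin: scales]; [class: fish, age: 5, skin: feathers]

Rule: age ≥ 22. This holds for each 'Yes' example and fails for each 'No' one.
[class: mammal, age: 29, skin: smooth]: age = 29, qualifies → Yes.
[class: mammal, age: 29, skin: scales]: age = 29, qualifies → Yes.
[class: fish, age: 5, skin: feathers]: age = 5, does not pass → No.

Yes, Yes, No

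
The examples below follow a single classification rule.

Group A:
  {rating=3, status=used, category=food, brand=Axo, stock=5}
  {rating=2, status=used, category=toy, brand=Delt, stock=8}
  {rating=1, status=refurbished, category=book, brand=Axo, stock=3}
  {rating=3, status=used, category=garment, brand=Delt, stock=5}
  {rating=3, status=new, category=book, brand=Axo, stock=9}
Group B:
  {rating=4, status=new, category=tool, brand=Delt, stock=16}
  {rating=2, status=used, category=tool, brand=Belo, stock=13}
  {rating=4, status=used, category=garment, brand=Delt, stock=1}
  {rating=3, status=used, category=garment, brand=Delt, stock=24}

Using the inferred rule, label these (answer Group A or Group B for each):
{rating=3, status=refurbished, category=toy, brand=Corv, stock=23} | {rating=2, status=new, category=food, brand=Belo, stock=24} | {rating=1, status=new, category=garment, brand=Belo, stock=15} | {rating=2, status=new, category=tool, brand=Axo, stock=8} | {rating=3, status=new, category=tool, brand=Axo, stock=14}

A rule that fits every label: stock ≥ 3 AND stock ≤ 9 — true of each 'Group A' example, false of each 'Group B' one.
{rating=3, status=refurbished, category=toy, brand=Corv, stock=23} — stock = 23, hence Group B. {rating=2, status=new, category=food, brand=Belo, stock=24} — stock = 24, hence Group B. {rating=1, status=new, category=garment, brand=Belo, stock=15} — stock = 15, hence Group B. {rating=2, status=new, category=tool, brand=Axo, stock=8} — stock = 8, hence Group A. {rating=3, status=new, category=tool, brand=Axo, stock=14} — stock = 14, hence Group B.

Group B, Group B, Group B, Group A, Group B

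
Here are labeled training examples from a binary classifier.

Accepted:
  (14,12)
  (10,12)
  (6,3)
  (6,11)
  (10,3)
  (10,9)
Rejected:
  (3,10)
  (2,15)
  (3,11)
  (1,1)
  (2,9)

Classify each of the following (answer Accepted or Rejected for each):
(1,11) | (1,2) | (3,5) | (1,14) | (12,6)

The rule appears to be: first ≥ 6.
(1,11) — first 1, hence Rejected.
(1,2) — first 1, hence Rejected.
(3,5) — first 3, hence Rejected.
(1,14) — first 1, hence Rejected.
(12,6) — first 12, hence Accepted.

Rejected, Rejected, Rejected, Rejected, Accepted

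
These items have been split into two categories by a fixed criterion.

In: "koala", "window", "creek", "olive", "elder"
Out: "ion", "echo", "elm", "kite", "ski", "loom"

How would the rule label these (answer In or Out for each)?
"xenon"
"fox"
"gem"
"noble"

The rule appears to be: length ≥ 5.
"xenon" → length 5 → In. "fox" → length 3 → Out. "gem" → length 3 → Out. "noble" → length 5 → In.

In, Out, Out, In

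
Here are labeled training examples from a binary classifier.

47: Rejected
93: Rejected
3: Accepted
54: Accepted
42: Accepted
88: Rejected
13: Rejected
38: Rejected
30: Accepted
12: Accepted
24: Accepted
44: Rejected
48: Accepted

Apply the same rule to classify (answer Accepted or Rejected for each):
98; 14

Rejected, Rejected

The pattern is that an item is 'Accepted' exactly when: multiple of 3 AND at most 54.
98: 98 = 3·32 + 2, 98 > 54, doesn't qualify → Rejected.
14: 14 = 3·4 + 2, 14 ≤ 54, doesn't qualify → Rejected.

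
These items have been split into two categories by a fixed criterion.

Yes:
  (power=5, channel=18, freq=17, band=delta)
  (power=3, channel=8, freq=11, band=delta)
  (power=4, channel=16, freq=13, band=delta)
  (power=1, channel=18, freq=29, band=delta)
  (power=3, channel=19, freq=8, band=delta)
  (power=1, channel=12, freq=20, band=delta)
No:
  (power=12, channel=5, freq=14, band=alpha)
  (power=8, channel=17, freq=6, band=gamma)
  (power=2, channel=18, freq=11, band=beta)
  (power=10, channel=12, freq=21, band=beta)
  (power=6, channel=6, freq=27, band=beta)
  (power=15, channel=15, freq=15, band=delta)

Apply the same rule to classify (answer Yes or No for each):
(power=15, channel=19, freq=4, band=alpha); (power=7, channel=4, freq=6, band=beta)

Every 'Yes' example satisfies: band is delta AND power ≤ 5. None of the 'No' examples do.
(power=15, channel=19, freq=4, band=alpha): band is alpha, power = 15 — fails this test, so No. (power=7, channel=4, freq=6, band=beta): band is beta, power = 7 — fails this test, so No.

No, No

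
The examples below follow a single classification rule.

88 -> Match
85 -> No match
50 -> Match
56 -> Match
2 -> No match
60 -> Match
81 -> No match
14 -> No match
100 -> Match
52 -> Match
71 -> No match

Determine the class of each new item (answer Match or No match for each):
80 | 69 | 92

The common property of the 'Match' items is: even AND at least 50. No 'No match' item has it.

Match, No match, Match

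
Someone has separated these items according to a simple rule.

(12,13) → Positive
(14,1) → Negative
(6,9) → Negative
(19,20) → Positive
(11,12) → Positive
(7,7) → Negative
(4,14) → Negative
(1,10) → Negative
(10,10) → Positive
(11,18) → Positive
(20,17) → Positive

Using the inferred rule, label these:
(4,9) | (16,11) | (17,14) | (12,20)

Negative, Positive, Positive, Positive

A rule that fits every label: sum ≥ 20 — true of each 'Positive' example, false of each 'Negative' one.
Negative: (4,9), since 4+9 = 13.
Positive: (16,11), since 16+11 = 27.
Positive: (17,14), since 17+14 = 31.
Positive: (12,20), since 12+20 = 32.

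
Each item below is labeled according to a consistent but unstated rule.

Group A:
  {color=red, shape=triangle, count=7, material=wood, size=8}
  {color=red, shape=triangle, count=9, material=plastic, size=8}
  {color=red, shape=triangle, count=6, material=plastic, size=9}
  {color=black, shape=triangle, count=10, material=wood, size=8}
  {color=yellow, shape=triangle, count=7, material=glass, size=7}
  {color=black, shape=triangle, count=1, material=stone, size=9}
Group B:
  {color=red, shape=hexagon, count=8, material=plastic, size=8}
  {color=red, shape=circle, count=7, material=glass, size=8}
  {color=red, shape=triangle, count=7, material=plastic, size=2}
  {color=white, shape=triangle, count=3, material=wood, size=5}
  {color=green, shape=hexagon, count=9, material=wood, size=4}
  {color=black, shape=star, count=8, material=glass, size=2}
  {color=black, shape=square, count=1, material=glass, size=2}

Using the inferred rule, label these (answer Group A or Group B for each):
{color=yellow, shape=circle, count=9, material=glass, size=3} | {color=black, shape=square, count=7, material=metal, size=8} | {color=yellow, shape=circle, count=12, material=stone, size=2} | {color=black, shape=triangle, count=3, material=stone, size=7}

The common property of the 'Group A' items is: shape is triangle AND size ≥ 7. No 'Group B' item has it.
{color=yellow, shape=circle, count=9, material=glass, size=3}: shape is circle, size = 3, does not fit → Group B. {color=black, shape=square, count=7, material=metal, size=8}: shape is square, size = 8, does not fit → Group B. {color=yellow, shape=circle, count=12, material=stone, size=2}: shape is circle, size = 2, does not fit → Group B. {color=black, shape=triangle, count=3, material=stone, size=7}: shape is triangle, size = 7, meets the rule → Group A.

Group B, Group B, Group B, Group A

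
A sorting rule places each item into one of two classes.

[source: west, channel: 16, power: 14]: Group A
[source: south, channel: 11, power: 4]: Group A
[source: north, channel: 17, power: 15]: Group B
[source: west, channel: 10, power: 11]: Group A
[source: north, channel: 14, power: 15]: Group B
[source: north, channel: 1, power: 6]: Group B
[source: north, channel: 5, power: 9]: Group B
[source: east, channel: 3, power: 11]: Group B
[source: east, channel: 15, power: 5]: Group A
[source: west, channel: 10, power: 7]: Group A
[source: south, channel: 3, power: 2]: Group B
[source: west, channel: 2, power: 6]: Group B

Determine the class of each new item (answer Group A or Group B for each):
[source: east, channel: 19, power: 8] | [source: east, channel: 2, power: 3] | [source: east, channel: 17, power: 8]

The pattern is that an item is 'Group A' exactly when: power ≤ 14 AND channel ≥ 10.
[source: east, channel: 19, power: 8]: power = 8, channel = 19 — satisfies this, so Group A. [source: east, channel: 2, power: 3]: power = 3, channel = 2 — doesn't qualify, so Group B. [source: east, channel: 17, power: 8]: power = 8, channel = 17 — satisfies this, so Group A.

Group A, Group B, Group A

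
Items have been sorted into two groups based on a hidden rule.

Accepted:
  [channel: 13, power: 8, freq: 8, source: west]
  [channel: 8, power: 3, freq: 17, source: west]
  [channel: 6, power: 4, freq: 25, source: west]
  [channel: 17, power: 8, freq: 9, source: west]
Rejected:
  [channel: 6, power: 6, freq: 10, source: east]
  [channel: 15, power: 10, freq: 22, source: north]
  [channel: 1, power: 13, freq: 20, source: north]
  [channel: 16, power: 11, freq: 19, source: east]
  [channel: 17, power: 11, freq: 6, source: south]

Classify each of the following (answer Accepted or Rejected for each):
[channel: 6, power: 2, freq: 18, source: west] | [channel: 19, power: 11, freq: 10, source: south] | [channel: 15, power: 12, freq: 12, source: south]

The pattern is that an item is 'Accepted' exactly when: source is west.
[channel: 6, power: 2, freq: 18, source: west] → source is west → Accepted.
[channel: 19, power: 11, freq: 10, source: south] → source is south → Rejected.
[channel: 15, power: 12, freq: 12, source: south] → source is south → Rejected.

Accepted, Rejected, Rejected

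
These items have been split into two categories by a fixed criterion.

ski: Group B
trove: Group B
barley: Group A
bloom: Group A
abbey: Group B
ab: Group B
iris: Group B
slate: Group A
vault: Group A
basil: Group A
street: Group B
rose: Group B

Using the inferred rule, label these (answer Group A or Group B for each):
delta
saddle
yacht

The rule appears to be: contains 'l'.
delta: Group A (has 'l'). saddle: Group A (has 'l'). yacht: Group B (no 'l').

Group A, Group A, Group B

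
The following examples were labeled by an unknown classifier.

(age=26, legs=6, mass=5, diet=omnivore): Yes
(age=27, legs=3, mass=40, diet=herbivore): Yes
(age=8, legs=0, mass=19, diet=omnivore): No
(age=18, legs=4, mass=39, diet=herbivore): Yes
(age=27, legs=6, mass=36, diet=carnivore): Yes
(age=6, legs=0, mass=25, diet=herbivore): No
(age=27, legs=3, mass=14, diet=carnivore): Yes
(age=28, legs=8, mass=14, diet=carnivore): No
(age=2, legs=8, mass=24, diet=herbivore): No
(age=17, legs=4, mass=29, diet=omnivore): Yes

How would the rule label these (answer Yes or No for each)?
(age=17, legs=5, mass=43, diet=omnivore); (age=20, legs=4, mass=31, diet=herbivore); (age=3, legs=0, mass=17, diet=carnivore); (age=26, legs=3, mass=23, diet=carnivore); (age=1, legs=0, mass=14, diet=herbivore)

Yes, Yes, No, Yes, No

The distinguishing property — age ≥ 17 AND age ≤ 27 — holds for all the 'Yes' cases and none of the 'No' cases.
(age=17, legs=5, mass=43, diet=omnivore): Yes (age = 17).
(age=20, legs=4, mass=31, diet=herbivore): Yes (age = 20).
(age=3, legs=0, mass=17, diet=carnivore): No (age = 3).
(age=26, legs=3, mass=23, diet=carnivore): Yes (age = 26).
(age=1, legs=0, mass=14, diet=herbivore): No (age = 1).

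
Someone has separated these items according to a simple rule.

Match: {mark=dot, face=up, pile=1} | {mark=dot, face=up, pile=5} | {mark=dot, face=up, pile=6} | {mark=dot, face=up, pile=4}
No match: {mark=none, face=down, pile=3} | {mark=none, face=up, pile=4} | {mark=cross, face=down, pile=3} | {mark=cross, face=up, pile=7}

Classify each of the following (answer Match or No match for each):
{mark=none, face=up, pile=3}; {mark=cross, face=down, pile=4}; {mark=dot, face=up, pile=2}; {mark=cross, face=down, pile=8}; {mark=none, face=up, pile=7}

No match, No match, Match, No match, No match

A rule that fits every label: mark is dot — true of each 'Match' example, false of each 'No match' one.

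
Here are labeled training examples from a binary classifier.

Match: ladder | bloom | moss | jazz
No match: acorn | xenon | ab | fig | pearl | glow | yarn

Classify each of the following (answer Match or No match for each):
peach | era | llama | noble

No match, No match, Match, No match

The simplest hypothesis consistent with all the labels is: has a double letter.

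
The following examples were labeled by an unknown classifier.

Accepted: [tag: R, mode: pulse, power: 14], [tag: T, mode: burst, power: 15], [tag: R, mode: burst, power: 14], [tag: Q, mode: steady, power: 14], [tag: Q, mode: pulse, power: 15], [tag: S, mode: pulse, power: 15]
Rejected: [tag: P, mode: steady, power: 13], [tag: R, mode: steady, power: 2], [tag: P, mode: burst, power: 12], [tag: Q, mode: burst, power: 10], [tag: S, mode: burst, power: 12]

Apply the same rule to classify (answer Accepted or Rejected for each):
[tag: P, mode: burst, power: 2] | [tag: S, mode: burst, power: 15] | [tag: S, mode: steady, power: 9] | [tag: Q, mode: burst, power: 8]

The rule appears to be: power ≥ 14.

Rejected, Accepted, Rejected, Rejected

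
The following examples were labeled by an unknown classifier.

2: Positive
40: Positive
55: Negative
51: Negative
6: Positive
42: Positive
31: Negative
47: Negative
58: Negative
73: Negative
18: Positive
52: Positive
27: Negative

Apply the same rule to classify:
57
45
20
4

The common property of the 'Positive' items is: even AND at most 52. No 'Negative' item has it.
57 → 57 is odd, 57 > 52 → Negative.
45 → 45 is odd, 45 ≤ 52 → Negative.
20 → 20 is even, 20 ≤ 52 → Positive.
4 → 4 is even, 4 ≤ 52 → Positive.

Negative, Negative, Positive, Positive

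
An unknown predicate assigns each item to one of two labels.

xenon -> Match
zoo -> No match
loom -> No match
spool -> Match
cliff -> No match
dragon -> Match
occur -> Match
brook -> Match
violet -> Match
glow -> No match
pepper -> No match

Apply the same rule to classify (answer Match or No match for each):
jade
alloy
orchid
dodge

No match, Match, Match, Match

The classifier is using: length ≥ 5 AND contains 'o'.
jade: No match (length 4, no 'o').
alloy: Match (length 5, has 'o').
orchid: Match (length 6, has 'o').
dodge: Match (length 5, has 'o').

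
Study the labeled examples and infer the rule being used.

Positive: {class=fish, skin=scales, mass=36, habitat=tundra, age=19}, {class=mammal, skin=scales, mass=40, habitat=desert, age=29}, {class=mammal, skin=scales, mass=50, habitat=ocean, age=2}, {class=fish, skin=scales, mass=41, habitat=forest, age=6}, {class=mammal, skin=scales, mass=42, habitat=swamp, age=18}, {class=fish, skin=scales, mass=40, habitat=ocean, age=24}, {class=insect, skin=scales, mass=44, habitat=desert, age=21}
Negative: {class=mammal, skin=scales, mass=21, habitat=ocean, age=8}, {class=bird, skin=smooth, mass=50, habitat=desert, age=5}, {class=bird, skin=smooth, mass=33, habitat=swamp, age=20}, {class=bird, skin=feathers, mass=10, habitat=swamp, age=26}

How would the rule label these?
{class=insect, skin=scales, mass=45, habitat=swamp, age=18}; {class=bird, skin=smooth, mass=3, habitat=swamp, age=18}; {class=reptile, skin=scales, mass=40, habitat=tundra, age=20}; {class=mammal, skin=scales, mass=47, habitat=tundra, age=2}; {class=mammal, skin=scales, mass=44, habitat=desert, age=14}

Positive, Negative, Positive, Positive, Positive

The pattern is that an item is 'Positive' exactly when: skin is scales AND mass ≥ 33.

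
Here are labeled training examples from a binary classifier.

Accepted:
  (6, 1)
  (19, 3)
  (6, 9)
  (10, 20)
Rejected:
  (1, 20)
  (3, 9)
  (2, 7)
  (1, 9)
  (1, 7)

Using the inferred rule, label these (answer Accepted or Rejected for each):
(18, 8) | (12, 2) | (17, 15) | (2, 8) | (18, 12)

Accepted, Accepted, Accepted, Rejected, Accepted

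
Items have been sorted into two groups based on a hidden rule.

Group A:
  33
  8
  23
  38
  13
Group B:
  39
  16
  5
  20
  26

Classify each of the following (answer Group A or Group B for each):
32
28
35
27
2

Group B, Group A, Group B, Group B, Group B

All 'Group A' examples share one property — ≡ 3 (mod 5) — and every 'Group B' example lacks it.
32: Group B (32 mod 5 = 2).
28: Group A (28 mod 5 = 3).
35: Group B (35 mod 5 = 0).
27: Group B (27 mod 5 = 2).
2: Group B (2 mod 5 = 2).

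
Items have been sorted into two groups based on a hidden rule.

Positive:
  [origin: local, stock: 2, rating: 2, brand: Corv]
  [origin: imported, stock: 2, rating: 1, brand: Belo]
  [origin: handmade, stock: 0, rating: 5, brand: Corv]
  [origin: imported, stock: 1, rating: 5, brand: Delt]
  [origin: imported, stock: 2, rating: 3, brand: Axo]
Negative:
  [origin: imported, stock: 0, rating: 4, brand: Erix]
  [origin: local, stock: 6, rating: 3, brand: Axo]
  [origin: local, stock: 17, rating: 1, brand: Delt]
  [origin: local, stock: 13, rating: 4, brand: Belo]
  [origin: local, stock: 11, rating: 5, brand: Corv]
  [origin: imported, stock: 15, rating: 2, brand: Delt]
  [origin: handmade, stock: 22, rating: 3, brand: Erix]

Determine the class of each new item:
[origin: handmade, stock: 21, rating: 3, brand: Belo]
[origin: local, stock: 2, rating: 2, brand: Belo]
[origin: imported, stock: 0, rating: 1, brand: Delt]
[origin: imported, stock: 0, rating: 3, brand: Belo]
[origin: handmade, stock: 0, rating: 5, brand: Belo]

Negative, Positive, Positive, Positive, Positive

A rule that fits every label: stock ≤ 2 AND rating ≠ 4 — true of each 'Positive' example, false of each 'Negative' one.
[origin: handmade, stock: 21, rating: 3, brand: Belo] → stock = 21, rating = 3 → Negative.
[origin: local, stock: 2, rating: 2, brand: Belo] → stock = 2, rating = 2 → Positive.
[origin: imported, stock: 0, rating: 1, brand: Delt] → stock = 0, rating = 1 → Positive.
[origin: imported, stock: 0, rating: 3, brand: Belo] → stock = 0, rating = 3 → Positive.
[origin: handmade, stock: 0, rating: 5, brand: Belo] → stock = 0, rating = 5 → Positive.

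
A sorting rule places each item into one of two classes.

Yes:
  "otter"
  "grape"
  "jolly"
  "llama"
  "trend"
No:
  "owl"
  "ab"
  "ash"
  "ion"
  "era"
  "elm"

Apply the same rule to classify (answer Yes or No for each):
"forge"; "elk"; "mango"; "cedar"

Yes, No, Yes, Yes

The simplest hypothesis consistent with all the labels is: length 5.
Yes: "forge", since length 5. No: "elk", since length 3. Yes: "mango", since length 5. Yes: "cedar", since length 5.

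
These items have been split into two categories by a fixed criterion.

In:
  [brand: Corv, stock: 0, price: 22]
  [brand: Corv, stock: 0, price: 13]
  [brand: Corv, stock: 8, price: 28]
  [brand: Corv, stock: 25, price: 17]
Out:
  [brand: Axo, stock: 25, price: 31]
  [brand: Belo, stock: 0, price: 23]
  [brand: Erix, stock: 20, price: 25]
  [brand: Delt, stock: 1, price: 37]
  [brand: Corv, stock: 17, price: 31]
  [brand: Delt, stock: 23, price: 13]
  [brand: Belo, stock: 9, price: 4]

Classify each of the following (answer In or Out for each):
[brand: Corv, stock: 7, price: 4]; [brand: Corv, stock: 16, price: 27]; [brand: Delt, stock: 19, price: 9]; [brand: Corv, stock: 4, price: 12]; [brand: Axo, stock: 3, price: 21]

One predicate separates the groups cleanly: brand is Corv AND price ≤ 28.
In: [brand: Corv, stock: 7, price: 4], since brand is Corv, price = 4. In: [brand: Corv, stock: 16, price: 27], since brand is Corv, price = 27. Out: [brand: Delt, stock: 19, price: 9], since brand is Delt, price = 9. In: [brand: Corv, stock: 4, price: 12], since brand is Corv, price = 12. Out: [brand: Axo, stock: 3, price: 21], since brand is Axo, price = 21.

In, In, Out, In, Out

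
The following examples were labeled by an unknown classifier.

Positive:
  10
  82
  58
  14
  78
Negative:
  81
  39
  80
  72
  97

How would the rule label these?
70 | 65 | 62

Positive, Negative, Positive

Checking candidate rules against both groups, what survives is: ≡ 2 (mod 4).
70 — 70 mod 4 = 2, hence Positive. 65 — 65 mod 4 = 1, hence Negative. 62 — 62 mod 4 = 2, hence Positive.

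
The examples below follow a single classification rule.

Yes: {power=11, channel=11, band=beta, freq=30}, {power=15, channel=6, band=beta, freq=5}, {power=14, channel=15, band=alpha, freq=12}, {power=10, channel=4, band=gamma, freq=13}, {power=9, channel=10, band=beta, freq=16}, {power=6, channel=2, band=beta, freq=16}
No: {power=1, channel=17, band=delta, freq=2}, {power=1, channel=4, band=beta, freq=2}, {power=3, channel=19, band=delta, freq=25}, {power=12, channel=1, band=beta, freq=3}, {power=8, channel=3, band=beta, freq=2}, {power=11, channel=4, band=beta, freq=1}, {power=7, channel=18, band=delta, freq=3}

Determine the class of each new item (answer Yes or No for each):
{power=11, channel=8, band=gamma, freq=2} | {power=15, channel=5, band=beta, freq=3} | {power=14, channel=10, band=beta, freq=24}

Rule: freq ≥ 5 AND power ≥ 6. This holds for each 'Yes' example and fails for each 'No' one.
{power=11, channel=8, band=gamma, freq=2} — freq = 2, power = 11, hence No.
{power=15, channel=5, band=beta, freq=3} — freq = 3, power = 15, hence No.
{power=14, channel=10, band=beta, freq=24} — freq = 24, power = 14, hence Yes.

No, No, Yes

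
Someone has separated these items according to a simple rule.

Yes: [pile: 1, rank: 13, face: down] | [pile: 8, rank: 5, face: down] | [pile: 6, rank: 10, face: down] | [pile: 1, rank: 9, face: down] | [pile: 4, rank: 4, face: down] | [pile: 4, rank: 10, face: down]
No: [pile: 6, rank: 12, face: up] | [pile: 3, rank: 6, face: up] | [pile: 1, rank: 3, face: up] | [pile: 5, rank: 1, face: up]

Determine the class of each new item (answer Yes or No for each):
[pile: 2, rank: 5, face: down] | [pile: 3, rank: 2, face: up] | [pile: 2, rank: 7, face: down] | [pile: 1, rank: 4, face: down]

The simplest hypothesis consistent with all the labels is: face is down.
[pile: 2, rank: 5, face: down] → face is down → Yes. [pile: 3, rank: 2, face: up] → face is up → No. [pile: 2, rank: 7, face: down] → face is down → Yes. [pile: 1, rank: 4, face: down] → face is down → Yes.

Yes, No, Yes, Yes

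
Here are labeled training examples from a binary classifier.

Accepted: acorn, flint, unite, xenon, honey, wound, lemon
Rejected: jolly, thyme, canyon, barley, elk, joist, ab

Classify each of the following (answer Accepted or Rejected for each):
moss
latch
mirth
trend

Rejected, Rejected, Rejected, Accepted

'Accepted' ⟺ odd length AND contains 'n'.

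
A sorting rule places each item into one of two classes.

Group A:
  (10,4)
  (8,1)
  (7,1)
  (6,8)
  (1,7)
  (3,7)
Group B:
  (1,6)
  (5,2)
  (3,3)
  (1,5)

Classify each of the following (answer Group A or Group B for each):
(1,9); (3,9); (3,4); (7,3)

The classifier is using: sum ≥ 8.
(1,9): Group A (1+9 = 10). (3,9): Group A (3+9 = 12). (3,4): Group B (3+4 = 7). (7,3): Group A (7+3 = 10).

Group A, Group A, Group B, Group A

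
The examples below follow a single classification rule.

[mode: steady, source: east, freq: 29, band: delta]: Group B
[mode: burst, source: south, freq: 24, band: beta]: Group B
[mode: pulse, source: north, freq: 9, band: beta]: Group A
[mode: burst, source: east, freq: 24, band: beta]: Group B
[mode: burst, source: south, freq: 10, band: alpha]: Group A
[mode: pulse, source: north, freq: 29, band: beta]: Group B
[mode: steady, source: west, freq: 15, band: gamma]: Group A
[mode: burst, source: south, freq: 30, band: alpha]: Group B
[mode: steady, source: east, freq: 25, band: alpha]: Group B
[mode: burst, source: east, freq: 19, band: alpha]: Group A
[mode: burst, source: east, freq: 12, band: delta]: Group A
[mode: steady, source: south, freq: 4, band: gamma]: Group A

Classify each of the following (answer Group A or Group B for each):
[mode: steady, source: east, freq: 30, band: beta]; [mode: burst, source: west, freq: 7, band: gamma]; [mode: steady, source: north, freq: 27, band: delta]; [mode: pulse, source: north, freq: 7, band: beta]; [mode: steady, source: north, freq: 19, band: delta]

Group B, Group A, Group B, Group A, Group A

A rule that fits every label: freq ≤ 19 — true of each 'Group A' example, false of each 'Group B' one.
[mode: steady, source: east, freq: 30, band: beta] — freq = 30, hence Group B. [mode: burst, source: west, freq: 7, band: gamma] — freq = 7, hence Group A. [mode: steady, source: north, freq: 27, band: delta] — freq = 27, hence Group B. [mode: pulse, source: north, freq: 7, band: beta] — freq = 7, hence Group A. [mode: steady, source: north, freq: 19, band: delta] — freq = 19, hence Group A.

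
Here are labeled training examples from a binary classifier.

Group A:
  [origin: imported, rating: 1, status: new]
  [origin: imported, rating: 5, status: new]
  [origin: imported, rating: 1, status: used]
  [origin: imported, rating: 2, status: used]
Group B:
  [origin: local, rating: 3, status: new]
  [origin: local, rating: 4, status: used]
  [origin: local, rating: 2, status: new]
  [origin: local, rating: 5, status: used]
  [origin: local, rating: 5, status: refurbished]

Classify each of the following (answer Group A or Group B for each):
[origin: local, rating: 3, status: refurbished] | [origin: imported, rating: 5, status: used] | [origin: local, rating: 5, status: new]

Group B, Group A, Group B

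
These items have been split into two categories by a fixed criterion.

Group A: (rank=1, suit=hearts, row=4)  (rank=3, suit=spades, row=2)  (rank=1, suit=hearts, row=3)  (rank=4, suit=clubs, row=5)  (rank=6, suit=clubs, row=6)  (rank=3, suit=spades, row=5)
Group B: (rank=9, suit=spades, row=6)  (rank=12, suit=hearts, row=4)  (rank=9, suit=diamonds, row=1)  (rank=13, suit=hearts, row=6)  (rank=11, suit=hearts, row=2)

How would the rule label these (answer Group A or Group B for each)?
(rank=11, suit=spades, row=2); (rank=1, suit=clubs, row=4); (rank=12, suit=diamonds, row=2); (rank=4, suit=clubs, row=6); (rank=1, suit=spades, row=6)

Every 'Group A' example satisfies: rank ≤ 6. None of the 'Group B' examples do.

Group B, Group A, Group B, Group A, Group A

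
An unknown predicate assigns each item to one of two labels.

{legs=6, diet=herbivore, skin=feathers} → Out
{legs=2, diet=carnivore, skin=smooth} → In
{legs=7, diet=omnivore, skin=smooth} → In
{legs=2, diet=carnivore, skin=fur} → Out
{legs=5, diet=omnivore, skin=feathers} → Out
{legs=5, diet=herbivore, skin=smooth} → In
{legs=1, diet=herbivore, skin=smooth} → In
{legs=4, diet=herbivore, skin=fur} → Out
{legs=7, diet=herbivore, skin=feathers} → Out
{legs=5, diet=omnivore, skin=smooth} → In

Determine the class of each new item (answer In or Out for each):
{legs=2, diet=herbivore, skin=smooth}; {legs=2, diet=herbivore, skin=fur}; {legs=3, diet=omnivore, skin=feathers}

The rule appears to be: skin is smooth.
{legs=2, diet=herbivore, skin=smooth}: skin is smooth — qualifies, so In. {legs=2, diet=herbivore, skin=fur}: skin is fur — does not pass, so Out. {legs=3, diet=omnivore, skin=feathers}: skin is feathers — does not pass, so Out.

In, Out, Out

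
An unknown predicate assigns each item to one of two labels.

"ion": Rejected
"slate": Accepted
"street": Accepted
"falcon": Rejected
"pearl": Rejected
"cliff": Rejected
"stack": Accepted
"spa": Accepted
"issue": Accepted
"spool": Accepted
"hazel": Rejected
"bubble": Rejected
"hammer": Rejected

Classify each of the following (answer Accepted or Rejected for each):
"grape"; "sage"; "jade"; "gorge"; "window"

Rejected, Accepted, Rejected, Rejected, Rejected

The classifier is using: contains 's'.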